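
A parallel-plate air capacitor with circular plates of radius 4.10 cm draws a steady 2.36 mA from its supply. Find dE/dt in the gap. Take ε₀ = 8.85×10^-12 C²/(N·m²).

5.05×10^10 V/(m·s)

By continuity, I_d in the gap equals the 2.36 mA flowing in the wire.
Since I_d = ε₀ A dE/dt, dE/dt = I_d/(ε₀A) = (2.36×10^-3)/((8.85×10^-12)(5.281×10^-3)) = 5.05×10^10 V/(m·s).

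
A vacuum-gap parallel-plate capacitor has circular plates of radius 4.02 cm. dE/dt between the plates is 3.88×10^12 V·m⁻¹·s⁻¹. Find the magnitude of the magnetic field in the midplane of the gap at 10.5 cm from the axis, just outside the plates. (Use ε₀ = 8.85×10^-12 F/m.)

3.32×10^-7 T

I_d = ε₀ dΦ_E/dt = ε₀ πR² (dE/dt) = (8.85×10^-12)(5.077×10^-3)(3.88×10^12) = 0.1743 A through the full plate area.
With r > R the enclosed displacement current is the full I_d; B = μ₀ I_d / (2πr) = 3.32×10^-7 T.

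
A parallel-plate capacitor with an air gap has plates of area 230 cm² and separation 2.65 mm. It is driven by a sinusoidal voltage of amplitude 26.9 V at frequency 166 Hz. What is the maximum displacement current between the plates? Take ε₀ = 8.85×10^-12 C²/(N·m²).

(dE/dt)_max = V₀ω/d = 1.059×10^7 V/(m·s); ω = 2πf = 1043 rad/s.
I_d,max = ε₀ A (dE/dt)_max = (8.85×10^-12)(0.0230)(1.059×10^7) = 2.16×10^-6 A.

2.16×10^-6 A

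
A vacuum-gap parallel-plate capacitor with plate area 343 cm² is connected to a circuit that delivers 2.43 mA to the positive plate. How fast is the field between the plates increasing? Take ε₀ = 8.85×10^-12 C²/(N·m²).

8.01×10^9 V/(m·s)

The displacement current between the plates equals the conduction current, I_d = 2.43 mA.
Then dE/dt = I_d/(ε₀A) = 8.01×10^9 V/(m·s).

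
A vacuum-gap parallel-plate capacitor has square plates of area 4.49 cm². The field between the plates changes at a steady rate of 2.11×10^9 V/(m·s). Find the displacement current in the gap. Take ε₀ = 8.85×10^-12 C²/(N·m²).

8.38×10^-6 A

With a uniform field, Φ_E = EA, so I_d = ε₀ A dE/dt = 8.38×10^-6 A.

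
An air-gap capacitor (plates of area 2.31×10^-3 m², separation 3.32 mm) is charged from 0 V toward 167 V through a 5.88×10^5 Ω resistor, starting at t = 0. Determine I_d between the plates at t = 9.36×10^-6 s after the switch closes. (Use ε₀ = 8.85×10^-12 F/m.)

With C = ε₀A/d = (8.85×10^-12)(2.31×10^-3)/(3.32×10^-3) = 6.158×10^-12 F, the time constant is τ = RC = 3.621×10^-6 s, so t/τ = 2.585 and e^(−t/τ) = 0.07540.
I_d = I_cond = (V₀/R) e^(−t/τ) = (2.840×10^-4)(0.07540) = 2.14×10^-5 A.

2.14×10^-5 A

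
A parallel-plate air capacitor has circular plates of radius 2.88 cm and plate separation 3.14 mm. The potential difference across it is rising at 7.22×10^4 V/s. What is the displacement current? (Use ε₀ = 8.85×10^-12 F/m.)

5.30×10^-7 A

C = ε₀A/d = (8.85×10^-12)(2.606×10^-3)/(3.14×10^-3) = 7.345×10^-12 F.
I_d = C dV/dt = (7.345×10^-12)(7.22×10^4) = 5.30×10^-7 A.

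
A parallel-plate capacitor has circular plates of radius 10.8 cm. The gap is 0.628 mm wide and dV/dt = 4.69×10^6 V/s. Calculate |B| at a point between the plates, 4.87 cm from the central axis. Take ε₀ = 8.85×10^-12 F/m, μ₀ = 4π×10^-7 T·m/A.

2.02×10^-9 T

With E = V/d, dE/dt = 7.468×10^9 V/(m·s) and πR² = 0.03664 m², giving I_d = ε₀ πR² dE/dt = 2.422×10^-3 A.
∮B·dl = μ₀ I_d,enc with I_d,enc = I_d r²/R² = 4.925×10^-4 A; so B = μ₀ I_d,enc/(2πr) = 2.02×10^-9 T.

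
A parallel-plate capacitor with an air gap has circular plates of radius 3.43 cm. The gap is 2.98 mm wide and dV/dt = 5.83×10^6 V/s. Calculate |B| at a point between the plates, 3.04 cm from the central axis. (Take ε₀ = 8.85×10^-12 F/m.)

3.31×10^-10 T

With E = V/d, dE/dt = 1.956×10^9 V/(m·s) and πR² = 3.696×10^-3 m², giving I_d = ε₀ πR² dE/dt = 6.398×10^-5 A.
∮B·dl = μ₀ I_d,enc with I_d,enc = I_d r²/R² = 5.026×10^-5 A; so B = μ₀ I_d,enc/(2πr) = 3.31×10^-10 T.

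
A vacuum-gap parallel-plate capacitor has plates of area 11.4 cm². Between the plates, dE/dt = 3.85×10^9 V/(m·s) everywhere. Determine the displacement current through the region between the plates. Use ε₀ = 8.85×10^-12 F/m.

I_d = ε₀ A (dE/dt) = (8.85×10^-12)(1.14×10^-3 m²)(3.85×10^9) = 3.88×10^-5 A.

3.88×10^-5 A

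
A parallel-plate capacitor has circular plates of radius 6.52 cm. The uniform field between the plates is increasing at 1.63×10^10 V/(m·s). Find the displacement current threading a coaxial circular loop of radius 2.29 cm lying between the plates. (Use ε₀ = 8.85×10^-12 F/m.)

2.38×10^-4 A

Through the whole plate area (πR² = 0.01336 m²), I_d = ε₀ πR² dE/dt = 1.927×10^-3 A.
The field is uniform, so I_d,enc = I_d (r/R)² = (1.927×10^-3)(2.29/6.52)² = 2.38×10^-4 A.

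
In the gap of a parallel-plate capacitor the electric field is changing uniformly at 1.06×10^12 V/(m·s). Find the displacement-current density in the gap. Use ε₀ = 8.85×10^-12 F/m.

J_d = ε₀ dE/dt = (8.85×10^-12)(1.06×10^12) = 9.38 A/m².

9.38 A/m²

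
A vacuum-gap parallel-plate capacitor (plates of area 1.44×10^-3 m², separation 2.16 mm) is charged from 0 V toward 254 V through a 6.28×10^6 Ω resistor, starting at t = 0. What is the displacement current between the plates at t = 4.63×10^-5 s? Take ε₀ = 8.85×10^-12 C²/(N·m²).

C = ε₀A/d = (8.85×10^-12)(1.44×10^-3)/(2.16×10^-3) = 5.900×10^-12 F, so τ = RC = 3.705×10^-5 s.
The conduction current is I(t) = (V₀/R) e^(−t/τ), and the displacement current between the plates equals it.
t/τ = 1.250; I_d = (254/6.28×10^6) · e^(−1.250) = (4.045×10^-5)(0.2865) = 1.16×10^-5 A.

1.16×10^-5 A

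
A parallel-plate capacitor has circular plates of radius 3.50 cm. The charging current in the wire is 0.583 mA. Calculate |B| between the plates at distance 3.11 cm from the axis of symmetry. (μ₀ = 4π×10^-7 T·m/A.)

By continuity the displacement current in the gap matches the conduction current: I_d = 5.83×10^-4 A.
For r < R the Ampère–Maxwell law gives B(2πr) = μ₀ I_d (r²/R²), so B = μ₀ I_d r/(2πR²) = (4π×10^-7)(5.83×10^-4)(0.0311)/(2π·0.0350²) = 2.96×10^-9 T.

2.96×10^-9 T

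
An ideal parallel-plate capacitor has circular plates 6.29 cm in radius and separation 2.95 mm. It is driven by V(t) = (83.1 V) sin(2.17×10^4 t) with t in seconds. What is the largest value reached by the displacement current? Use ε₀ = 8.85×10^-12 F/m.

6.72×10^-5 A

C = ε₀A/d = (8.85×10^-12)(0.01243)/(2.95×10^-3) = 3.729×10^-11 F; ω = 2.17×10^4 rad/s.
I_d = C dV/dt, so |I_d|_max = C V₀ ω = (3.729×10^-11)(83.1)(2.17×10^4) = 6.72×10^-5 A.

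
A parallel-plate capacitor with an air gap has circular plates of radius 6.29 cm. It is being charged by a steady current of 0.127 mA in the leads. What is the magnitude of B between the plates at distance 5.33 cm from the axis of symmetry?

3.42×10^-10 T

By continuity the displacement current in the gap matches the conduction current: I_d = 1.27×10^-4 A.
For r < R the Ampère–Maxwell law gives B(2πr) = μ₀ I_d (r²/R²), so B = μ₀ I_d r/(2πR²) = (4π×10^-7)(1.27×10^-4)(0.0533)/(2π·0.0629²) = 3.42×10^-10 T.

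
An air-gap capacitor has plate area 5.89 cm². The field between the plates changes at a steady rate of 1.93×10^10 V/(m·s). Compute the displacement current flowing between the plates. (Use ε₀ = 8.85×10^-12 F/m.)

I_d = ε₀ A (dE/dt) = (8.85×10^-12)(5.89×10^-4 m²)(1.93×10^10) = 1.01×10^-4 A.

1.01×10^-4 A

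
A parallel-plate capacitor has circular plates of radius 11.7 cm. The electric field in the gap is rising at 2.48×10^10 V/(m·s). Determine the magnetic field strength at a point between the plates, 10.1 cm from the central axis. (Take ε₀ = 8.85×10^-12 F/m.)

I_d = ε₀ dΦ_E/dt = ε₀ πR² (dE/dt) = (8.85×10^-12)(0.04301)(2.48×10^10) = 9.440×10^-3 A through the full plate area.
An Ampèrian loop of radius r encloses a fraction (r/R)² of I_d. Then B·2πr = μ₀ I_d (r/R)², giving B = μ₀ I_d r/(2πR²) = 1.39×10^-8 T.

1.39×10^-8 T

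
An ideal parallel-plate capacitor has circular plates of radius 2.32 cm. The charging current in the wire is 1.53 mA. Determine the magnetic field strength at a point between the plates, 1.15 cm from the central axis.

By continuity the displacement current in the gap matches the conduction current: I_d = 1.53×10^-3 A.
An Ampèrian loop of radius r encloses a fraction (r/R)² of I_d. Then B·2πr = μ₀ I_d (r/R)², giving B = μ₀ I_d r/(2πR²) = 6.54×10^-9 T.

6.54×10^-9 T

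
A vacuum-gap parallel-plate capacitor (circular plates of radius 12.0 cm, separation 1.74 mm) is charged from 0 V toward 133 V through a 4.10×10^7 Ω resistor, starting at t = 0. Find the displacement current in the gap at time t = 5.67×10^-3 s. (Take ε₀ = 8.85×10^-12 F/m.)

With C = ε₀A/d = (8.85×10^-12)(0.04524)/(1.74×10^-3) = 2.301×10^-10 F, the time constant is τ = RC = 9.434×10^-3 s, so t/τ = 0.6010 and e^(−t/τ) = 0.5483.
I_d = I_cond = (V₀/R) e^(−t/τ) = (3.244×10^-6)(0.5483) = 1.78×10^-6 A.

1.78×10^-6 A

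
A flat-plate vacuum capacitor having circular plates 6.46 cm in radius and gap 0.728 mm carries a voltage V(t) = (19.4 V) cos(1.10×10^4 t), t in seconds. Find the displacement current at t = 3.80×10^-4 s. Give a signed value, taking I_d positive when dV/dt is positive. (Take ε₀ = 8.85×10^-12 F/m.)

dV/dt = (19.4)(1.10×10^4)·−sin(4.18) = 1.839×10^5 V/s.
I_d = C dV/dt with C = ε₀A/d = (8.85×10^-12)(0.01311)/(7.28×10^-4) = 1.594×10^-10 F, so I_d = (1.594×10^-10)(1.839×10^5) = 2.93×10^-5 A.

2.93×10^-5 A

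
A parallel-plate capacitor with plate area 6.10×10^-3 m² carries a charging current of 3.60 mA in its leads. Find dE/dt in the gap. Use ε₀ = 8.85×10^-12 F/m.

6.67×10^10 V/(m·s)

By continuity, I_d in the gap equals the 3.60 mA flowing in the wire.
Since I_d = ε₀ A dE/dt, dE/dt = I_d/(ε₀A) = (3.60×10^-3)/((8.85×10^-12)(6.10×10^-3)) = 6.67×10^10 V/(m·s).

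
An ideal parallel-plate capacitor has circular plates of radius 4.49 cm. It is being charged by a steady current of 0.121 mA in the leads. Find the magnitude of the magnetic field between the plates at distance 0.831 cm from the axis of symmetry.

Between the plates the displacement current equals the wire current: I_d = 0.121 mA = 1.21×10^-4 A.
∮B·dl = μ₀ I_d,enc with I_d,enc = I_d r²/R² = 4.145×10^-6 A; so B = μ₀ I_d,enc/(2πr) = 9.98×10^-11 T.

9.98×10^-11 T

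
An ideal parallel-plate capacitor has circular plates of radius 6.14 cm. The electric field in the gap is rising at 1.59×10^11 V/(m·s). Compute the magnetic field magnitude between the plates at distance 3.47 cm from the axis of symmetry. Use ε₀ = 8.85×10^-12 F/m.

I_d = ε₀ dΦ_E/dt = ε₀ πR² (dE/dt) = (8.85×10^-12)(0.01184)(1.59×10^11) = 0.01666 A through the full plate area.
∮B·dl = μ₀ I_d,enc with I_d,enc = I_d r²/R² = 5.321×10^-3 A; so B = μ₀ I_d,enc/(2πr) = 3.07×10^-8 T.

3.07×10^-8 T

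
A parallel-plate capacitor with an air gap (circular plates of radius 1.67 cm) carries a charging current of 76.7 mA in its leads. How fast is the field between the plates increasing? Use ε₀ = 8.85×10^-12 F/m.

By continuity, I_d in the gap equals the 76.7 mA flowing in the wire.
Inverting I_d = ε₀ A dE/dt gives dE/dt = 0.0767 / (8.85×10^-12 · 8.762×10^-4) = 9.89×10^12 V/(m·s).

9.89×10^12 V/(m·s)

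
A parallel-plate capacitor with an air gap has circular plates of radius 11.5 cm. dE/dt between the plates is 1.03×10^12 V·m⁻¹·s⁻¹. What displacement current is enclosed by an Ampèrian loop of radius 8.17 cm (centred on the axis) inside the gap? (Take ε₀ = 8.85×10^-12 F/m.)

0.191 A

I_d = ε₀ dΦ_E/dt = ε₀ πR² (dE/dt) = (8.85×10^-12)(0.04155)(1.03×10^12) = 0.3787 A through the full plate area.
The field is uniform, so I_d,enc = I_d (r/R)² = (0.3787)(8.17/11.5)² = 0.191 A.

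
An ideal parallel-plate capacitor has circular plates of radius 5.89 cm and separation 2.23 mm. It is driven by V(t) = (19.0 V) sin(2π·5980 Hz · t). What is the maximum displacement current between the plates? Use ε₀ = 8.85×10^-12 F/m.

3.09×10^-5 A

C = ε₀A/d = (8.85×10^-12)(0.01090)/(2.23×10^-3) = 4.326×10^-11 F; ω = 2πf = 3.757×10^4 rad/s.
I_d = C dV/dt, so |I_d|_max = C V₀ ω = (4.326×10^-11)(19.0)(3.757×10^4) = 3.09×10^-5 A.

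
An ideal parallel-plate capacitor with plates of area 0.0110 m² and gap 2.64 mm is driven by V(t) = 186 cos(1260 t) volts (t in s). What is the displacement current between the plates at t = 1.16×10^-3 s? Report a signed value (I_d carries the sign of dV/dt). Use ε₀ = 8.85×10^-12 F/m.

-8.59×10^-6 A

dV/dt = (186)(1260)·−sin(1.4616) = -2.330×10^5 V/s.
I_d = C dV/dt with C = ε₀A/d = (8.85×10^-12)(0.0110)/(2.64×10^-3) = 3.688×10^-11 F, so I_d = (3.688×10^-11)(-2.330×10^5) = -8.59×10^-6 A.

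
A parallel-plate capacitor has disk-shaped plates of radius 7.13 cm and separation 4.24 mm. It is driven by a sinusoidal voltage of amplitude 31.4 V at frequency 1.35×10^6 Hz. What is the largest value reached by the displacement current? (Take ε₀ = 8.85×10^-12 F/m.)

(dE/dt)_max = V₀ω/d = 6.281×10^10 V/(m·s); ω = 2πf = 8.482×10^6 rad/s.
I_d,max = ε₀ A (dE/dt)_max = (8.85×10^-12)(0.01597)(6.281×10^10) = 8.88×10^-3 A.

8.88×10^-3 A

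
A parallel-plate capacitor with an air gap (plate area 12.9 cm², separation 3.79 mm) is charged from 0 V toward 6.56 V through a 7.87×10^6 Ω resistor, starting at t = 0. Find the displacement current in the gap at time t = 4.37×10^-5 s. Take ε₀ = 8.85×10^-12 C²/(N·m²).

With C = ε₀A/d = (8.85×10^-12)(1.29×10^-3)/(3.79×10^-3) = 3.012×10^-12 F, the time constant is τ = RC = 2.370×10^-5 s, so t/τ = 1.844 and e^(−t/τ) = 0.1582.
I_d = I_cond = (V₀/R) e^(−t/τ) = (8.335×10^-7)(0.1582) = 1.32×10^-7 A.

1.32×10^-7 A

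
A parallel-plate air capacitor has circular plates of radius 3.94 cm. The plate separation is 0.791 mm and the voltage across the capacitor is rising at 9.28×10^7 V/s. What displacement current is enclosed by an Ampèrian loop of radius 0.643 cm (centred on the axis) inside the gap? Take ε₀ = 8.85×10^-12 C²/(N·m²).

1.35×10^-4 A

I_d = C dV/dt with C = ε₀πR²/d = 5.457×10^-11 F, so I_d = (5.457×10^-11)(9.28×10^7) = 5.064×10^-3 A.
The field is uniform, so I_d,enc = I_d (r/R)² = (5.064×10^-3)(0.643/3.94)² = 1.35×10^-4 A.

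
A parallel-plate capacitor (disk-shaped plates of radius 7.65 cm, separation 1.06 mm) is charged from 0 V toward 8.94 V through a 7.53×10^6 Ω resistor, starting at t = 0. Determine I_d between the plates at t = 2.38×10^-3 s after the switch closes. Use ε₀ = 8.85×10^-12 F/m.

C = ε₀A/d = (8.85×10^-12)(0.01839)/(1.06×10^-3) = 1.535×10^-10 F and τ = RC = 1.156×10^-3 s. I_d in the gap equals the RC charging current.
I_d(t) = (V₀/R) e^(−t/τ) = 1.187×10^-6 · e^(−2.059) = 1.51×10^-7 A.

1.51×10^-7 A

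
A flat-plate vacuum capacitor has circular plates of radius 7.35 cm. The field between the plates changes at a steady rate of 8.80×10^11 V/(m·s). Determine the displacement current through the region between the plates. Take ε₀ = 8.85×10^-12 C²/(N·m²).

0.132 A

With a uniform field, Φ_E = EA, so I_d = ε₀ A dE/dt = 0.132 A.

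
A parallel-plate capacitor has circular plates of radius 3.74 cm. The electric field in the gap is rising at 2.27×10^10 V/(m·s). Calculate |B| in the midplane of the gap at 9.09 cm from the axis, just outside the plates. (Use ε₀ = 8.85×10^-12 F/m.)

Through the whole plate area (πR² = 4.394×10^-3 m²), I_d = ε₀ πR² dE/dt = 8.827×10^-4 A.
With r > R the enclosed displacement current is the full I_d; B = μ₀ I_d / (2πr) = 1.94×10^-9 T.

1.94×10^-9 T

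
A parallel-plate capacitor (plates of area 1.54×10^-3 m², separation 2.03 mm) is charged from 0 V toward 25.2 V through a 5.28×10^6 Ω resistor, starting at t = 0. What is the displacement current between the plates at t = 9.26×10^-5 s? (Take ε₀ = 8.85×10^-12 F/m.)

C = ε₀A/d = (8.85×10^-12)(1.54×10^-3)/(2.03×10^-3) = 6.714×10^-12 F, so τ = RC = 3.545×10^-5 s.
The conduction current is I(t) = (V₀/R) e^(−t/τ), and the displacement current between the plates equals it.
t/τ = 2.612; I_d = (25.2/5.28×10^6) · e^(−2.612) = (4.773×10^-6)(0.07339) = 3.50×10^-7 A.

3.50×10^-7 A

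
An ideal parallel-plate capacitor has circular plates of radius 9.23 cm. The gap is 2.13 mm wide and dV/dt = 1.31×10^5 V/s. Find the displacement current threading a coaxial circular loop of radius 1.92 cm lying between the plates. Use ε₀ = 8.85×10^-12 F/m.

With E = V/d, dE/dt = 6.150×10^7 V/(m·s) and πR² = 0.02676 m², giving I_d = ε₀ πR² dE/dt = 1.456×10^-5 A.
Since J_d is uniform, the enclosed fraction is (r/R)² = 0.04327, giving I_d,enc = 6.30×10^-7 A.

6.30×10^-7 A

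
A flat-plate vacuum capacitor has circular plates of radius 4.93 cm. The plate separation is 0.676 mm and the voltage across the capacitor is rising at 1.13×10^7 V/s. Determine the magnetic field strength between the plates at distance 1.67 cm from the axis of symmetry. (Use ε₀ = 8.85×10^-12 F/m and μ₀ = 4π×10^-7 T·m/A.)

With E = V/d, dE/dt = 1.672×10^10 V/(m·s) and πR² = 7.636×10^-3 m², giving I_d = ε₀ πR² dE/dt = 1.130×10^-3 A.
For r < R the Ampère–Maxwell law gives B(2πr) = μ₀ I_d (r²/R²), so B = μ₀ I_d r/(2πR²) = (4π×10^-7)(1.130×10^-3)(0.0167)/(2π·0.0493²) = 1.55×10^-9 T.

1.55×10^-9 T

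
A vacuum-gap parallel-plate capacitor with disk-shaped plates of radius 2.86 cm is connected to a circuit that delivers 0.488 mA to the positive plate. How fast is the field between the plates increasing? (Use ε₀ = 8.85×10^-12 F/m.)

2.15×10^10 V/(m·s)

The displacement current between the plates equals the conduction current, I_d = 0.488 mA.
Since I_d = ε₀ A dE/dt, dE/dt = I_d/(ε₀A) = (4.88×10^-4)/((8.85×10^-12)(2.570×10^-3)) = 2.15×10^10 V/(m·s).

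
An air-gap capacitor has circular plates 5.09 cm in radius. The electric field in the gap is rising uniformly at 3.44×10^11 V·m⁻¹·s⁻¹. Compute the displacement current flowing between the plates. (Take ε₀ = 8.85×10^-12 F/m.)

0.0248 A

The displacement current is ε₀ times dΦ_E/dt = ε₀ A dE/dt = (8.85×10^-12)(8.139×10^-3)(3.44×10^11) = 0.0248 A.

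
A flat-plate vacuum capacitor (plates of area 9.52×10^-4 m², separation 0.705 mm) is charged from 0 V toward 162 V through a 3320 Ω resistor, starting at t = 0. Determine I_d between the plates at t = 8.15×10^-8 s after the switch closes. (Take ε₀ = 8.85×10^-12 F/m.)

6.26×10^-3 A

C = ε₀A/d = (8.85×10^-12)(9.52×10^-4)/(7.05×10^-4) = 1.195×10^-11 F and τ = RC = 3.967×10^-8 s. I_d in the gap equals the RC charging current.
I_d(t) = (V₀/R) e^(−t/τ) = 0.04880 · e^(−2.054) = 6.26×10^-3 A.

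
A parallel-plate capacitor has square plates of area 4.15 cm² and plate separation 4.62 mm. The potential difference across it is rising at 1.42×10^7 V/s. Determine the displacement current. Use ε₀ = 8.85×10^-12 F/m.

The displacement current equals the charging current C dV/dt. With C = ε₀A/d = (8.85×10^-12)(4.15×10^-4)/(4.62×10^-3) = 7.950×10^-13 F, I_d = (7.950×10^-13)(1.42×10^7) = 1.13×10^-5 A.

1.13×10^-5 A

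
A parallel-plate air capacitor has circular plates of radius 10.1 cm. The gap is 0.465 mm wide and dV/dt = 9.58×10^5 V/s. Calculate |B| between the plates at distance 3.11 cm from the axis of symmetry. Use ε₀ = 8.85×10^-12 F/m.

I_d = C dV/dt with C = ε₀πR²/d = 6.100×10^-10 F, so I_d = (6.100×10^-10)(9.58×10^5) = 5.844×10^-4 A.
∮B·dl = μ₀ I_d,enc with I_d,enc = I_d r²/R² = 5.541×10^-5 A; so B = μ₀ I_d,enc/(2πr) = 3.56×10^-10 T.

3.56×10^-10 T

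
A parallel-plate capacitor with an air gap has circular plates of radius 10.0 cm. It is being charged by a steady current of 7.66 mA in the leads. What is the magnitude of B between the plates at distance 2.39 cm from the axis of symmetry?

No conduction current crosses the gap, so I_d there equals the 7.66×10^-3 A in the leads.
For r < R the Ampère–Maxwell law gives B(2πr) = μ₀ I_d (r²/R²), so B = μ₀ I_d r/(2πR²) = (4π×10^-7)(7.66×10^-3)(0.0239)/(2π·0.100²) = 3.66×10^-9 T.

3.66×10^-9 T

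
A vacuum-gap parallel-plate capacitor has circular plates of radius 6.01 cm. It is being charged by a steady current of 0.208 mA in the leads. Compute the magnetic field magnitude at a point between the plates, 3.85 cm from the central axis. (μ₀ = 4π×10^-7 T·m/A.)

4.43×10^-10 T

By continuity the displacement current in the gap matches the conduction current: I_d = 2.08×10^-4 A.
An Ampèrian loop of radius r encloses a fraction (r/R)² of I_d. Then B·2πr = μ₀ I_d (r/R)², giving B = μ₀ I_d r/(2πR²) = 4.43×10^-10 T.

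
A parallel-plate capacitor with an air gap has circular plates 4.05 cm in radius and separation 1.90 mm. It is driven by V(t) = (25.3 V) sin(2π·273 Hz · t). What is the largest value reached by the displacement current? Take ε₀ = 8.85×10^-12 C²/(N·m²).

1.04×10^-6 A

The displacement current equals the conduction current C dV/dt, which peaks at C V₀ ω.
With C = ε₀A/d = (8.85×10^-12)(5.153×10^-3)/(1.90×10^-3) = 2.400×10^-11 F and ω = 2πf = 1715 rad/s, I_d,max = (2.400×10^-11)(25.3)(1715) = 1.04×10^-6 A.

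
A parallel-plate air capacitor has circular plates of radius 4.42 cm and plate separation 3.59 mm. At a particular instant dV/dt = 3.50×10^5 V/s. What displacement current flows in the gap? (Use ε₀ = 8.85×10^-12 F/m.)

5.30×10^-6 A

The field between the plates is E = V/d, so dE/dt = (3.50×10^5)/(3.59×10^-3 m) = 9.749×10^7 V/(m·s).
I_d = ε₀ A (dE/dt) = (8.85×10^-12)(6.138×10^-3)(9.749×10^7) = 5.30×10^-6 A.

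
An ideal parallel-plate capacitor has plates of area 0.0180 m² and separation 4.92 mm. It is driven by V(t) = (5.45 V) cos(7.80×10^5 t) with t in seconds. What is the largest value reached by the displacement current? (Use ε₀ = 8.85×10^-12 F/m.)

1.38×10^-4 A

C = ε₀A/d = (8.85×10^-12)(0.0180)/(4.92×10^-3) = 3.238×10^-11 F; ω = 7.80×10^5 rad/s.
I_d = C dV/dt, so |I_d|_max = C V₀ ω = (3.238×10^-11)(5.45)(7.80×10^5) = 1.38×10^-4 A.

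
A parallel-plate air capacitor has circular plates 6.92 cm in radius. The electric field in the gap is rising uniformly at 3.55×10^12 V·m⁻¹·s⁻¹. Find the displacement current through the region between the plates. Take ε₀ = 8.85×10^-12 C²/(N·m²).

The displacement current is ε₀ times dΦ_E/dt = ε₀ A dE/dt = (8.85×10^-12)(0.01504)(3.55×10^12) = 0.473 A.

0.473 A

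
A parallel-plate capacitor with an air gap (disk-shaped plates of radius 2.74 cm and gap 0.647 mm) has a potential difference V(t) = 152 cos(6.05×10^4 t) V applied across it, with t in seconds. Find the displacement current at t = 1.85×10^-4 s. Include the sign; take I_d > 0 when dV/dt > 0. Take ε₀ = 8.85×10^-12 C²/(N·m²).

2.91×10^-4 A

dV/dt = (152)(6.05×10^4)·−sin(11.1925) = 9.018×10^6 V/s.
I_d = C dV/dt with C = ε₀A/d = (8.85×10^-12)(2.359×10^-3)/(6.47×10^-4) = 3.227×10^-11 F, so I_d = (3.227×10^-11)(9.018×10^6) = 2.91×10^-4 A.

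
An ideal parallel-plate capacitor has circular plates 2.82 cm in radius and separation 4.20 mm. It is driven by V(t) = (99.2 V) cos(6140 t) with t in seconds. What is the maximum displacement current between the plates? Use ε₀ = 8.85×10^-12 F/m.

3.21×10^-6 A

(dE/dt)_max = V₀ω/d = 1.450×10^8 V/(m·s); ω = 6140 rad/s.
I_d,max = ε₀ A (dE/dt)_max = (8.85×10^-12)(2.498×10^-3)(1.450×10^8) = 3.21×10^-6 A.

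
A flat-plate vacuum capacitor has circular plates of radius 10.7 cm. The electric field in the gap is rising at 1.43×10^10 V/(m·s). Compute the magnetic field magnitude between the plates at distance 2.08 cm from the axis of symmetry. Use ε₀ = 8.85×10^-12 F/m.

Through the whole plate area (πR² = 0.03597 m²), I_d = ε₀ πR² dE/dt = 4.552×10^-3 A.
∮B·dl = μ₀ I_d,enc with I_d,enc = I_d r²/R² = 1.720×10^-4 A; so B = μ₀ I_d,enc/(2πr) = 1.65×10^-9 T.

1.65×10^-9 T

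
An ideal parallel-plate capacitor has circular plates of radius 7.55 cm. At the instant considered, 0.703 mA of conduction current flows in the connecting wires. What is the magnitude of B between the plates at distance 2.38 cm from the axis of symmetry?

5.87×10^-10 T

Between the plates the displacement current equals the wire current: I_d = 0.703 mA = 7.03×10^-4 A.
∮B·dl = μ₀ I_d,enc with I_d,enc = I_d r²/R² = 6.986×10^-5 A; so B = μ₀ I_d,enc/(2πr) = 5.87×10^-10 T.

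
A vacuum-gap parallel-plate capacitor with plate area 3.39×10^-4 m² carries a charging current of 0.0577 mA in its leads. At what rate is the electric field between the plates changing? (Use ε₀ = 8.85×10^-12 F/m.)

1.92×10^10 V/(m·s)

By continuity, I_d in the gap equals the 0.0577 mA flowing in the wire.
Inverting I_d = ε₀ A dE/dt gives dE/dt = 5.77×10^-5 / (8.85×10^-12 · 3.39×10^-4) = 1.92×10^10 V/(m·s).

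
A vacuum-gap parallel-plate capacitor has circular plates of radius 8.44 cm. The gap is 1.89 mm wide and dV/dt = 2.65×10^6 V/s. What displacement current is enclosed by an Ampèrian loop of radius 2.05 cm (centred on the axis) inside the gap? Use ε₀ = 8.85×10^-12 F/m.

With E = V/d, dE/dt = 1.402×10^9 V/(m·s) and πR² = 0.02238 m², giving I_d = ε₀ πR² dE/dt = 2.777×10^-4 A.
The field is uniform, so I_d,enc = I_d (r/R)² = (2.777×10^-4)(2.05/8.44)² = 1.64×10^-5 A.

1.64×10^-5 A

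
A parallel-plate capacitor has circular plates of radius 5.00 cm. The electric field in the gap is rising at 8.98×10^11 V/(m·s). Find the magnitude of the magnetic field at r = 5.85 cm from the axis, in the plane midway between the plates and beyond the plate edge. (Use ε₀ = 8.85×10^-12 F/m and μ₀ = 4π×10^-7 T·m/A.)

2.13×10^-7 T

I_d = ε₀ dΦ_E/dt = ε₀ πR² (dE/dt) = (8.85×10^-12)(7.854×10^-3)(8.98×10^11) = 0.06242 A through the full plate area.
For r ≥ R the full I_d is enclosed: B = μ₀ I_d/(2πr) = (4π×10^-7)(0.06242)/(2π·0.0585) = 2.13×10^-7 T.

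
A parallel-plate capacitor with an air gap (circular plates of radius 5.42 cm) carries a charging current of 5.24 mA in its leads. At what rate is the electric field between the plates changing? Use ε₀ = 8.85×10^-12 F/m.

6.42×10^10 V/(m·s)

Charge continuity gives I_d = I = 5.24×10^-3 A between the plates.
Since I_d = ε₀ A dE/dt, dE/dt = I_d/(ε₀A) = (5.24×10^-3)/((8.85×10^-12)(9.229×10^-3)) = 6.42×10^10 V/(m·s).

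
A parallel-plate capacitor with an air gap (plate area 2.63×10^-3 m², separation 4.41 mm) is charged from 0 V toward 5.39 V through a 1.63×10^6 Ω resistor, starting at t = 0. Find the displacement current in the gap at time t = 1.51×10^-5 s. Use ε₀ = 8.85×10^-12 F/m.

5.72×10^-7 A

C = ε₀A/d = (8.85×10^-12)(2.63×10^-3)/(4.41×10^-3) = 5.278×10^-12 F and τ = RC = 8.603×10^-6 s. I_d in the gap equals the RC charging current.
I_d(t) = (V₀/R) e^(−t/τ) = 3.307×10^-6 · e^(−1.755) = 5.72×10^-7 A.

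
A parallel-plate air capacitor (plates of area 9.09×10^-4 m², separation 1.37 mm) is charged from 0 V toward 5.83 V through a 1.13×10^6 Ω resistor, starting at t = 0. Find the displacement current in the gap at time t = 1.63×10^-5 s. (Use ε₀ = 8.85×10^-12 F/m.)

C = ε₀A/d = (8.85×10^-12)(9.09×10^-4)/(1.37×10^-3) = 5.872×10^-12 F and τ = RC = 6.635×10^-6 s. I_d in the gap equals the RC charging current.
I_d(t) = (V₀/R) e^(−t/τ) = 5.159×10^-6 · e^(−2.457) = 4.42×10^-7 A.

4.42×10^-7 A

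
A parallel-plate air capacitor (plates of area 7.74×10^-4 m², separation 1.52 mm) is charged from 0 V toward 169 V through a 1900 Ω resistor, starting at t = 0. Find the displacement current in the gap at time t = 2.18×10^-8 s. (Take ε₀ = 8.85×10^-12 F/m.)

C = ε₀A/d = (8.85×10^-12)(7.74×10^-4)/(1.52×10^-3) = 4.507×10^-12 F, so τ = RC = 8.563×10^-9 s.
The conduction current is I(t) = (V₀/R) e^(−t/τ), and the displacement current between the plates equals it.
t/τ = 2.546; I_d = (169/1900) · e^(−2.546) = (0.08895)(0.07839) = 6.97×10^-3 A.

6.97×10^-3 A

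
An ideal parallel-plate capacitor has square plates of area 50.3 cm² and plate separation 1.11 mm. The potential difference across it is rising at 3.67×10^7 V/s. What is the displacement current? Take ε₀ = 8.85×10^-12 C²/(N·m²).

1.47×10^-3 A

The field between the plates is E = V/d, so dE/dt = (3.67×10^7)/(1.11×10^-3 m) = 3.306×10^10 V/(m·s).
I_d = ε₀ A (dE/dt) = (8.85×10^-12)(5.03×10^-3)(3.306×10^10) = 1.47×10^-3 A.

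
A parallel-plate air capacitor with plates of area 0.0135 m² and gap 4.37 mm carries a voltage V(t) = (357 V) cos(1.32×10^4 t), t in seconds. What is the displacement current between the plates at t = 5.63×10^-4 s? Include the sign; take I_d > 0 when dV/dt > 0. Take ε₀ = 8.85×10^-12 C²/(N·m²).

-1.18×10^-4 A

dE/dt = (V₀ω/d)·−sin(ωt) with ωt = 7.4316 rad: (357)(1.32×10^4)(-0.9121)/(4.37×10^-3) = -9.836×10^8 V/(m·s).
I_d = ε₀ A dE/dt = (8.85×10^-12)(0.0135)(-9.836×10^8) = -1.18×10^-4 A.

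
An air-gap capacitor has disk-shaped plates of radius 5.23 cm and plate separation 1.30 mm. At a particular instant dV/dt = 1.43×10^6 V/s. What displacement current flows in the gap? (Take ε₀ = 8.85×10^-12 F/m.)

C = ε₀A/d = (8.85×10^-12)(8.593×10^-3)/(1.30×10^-3) = 5.850×10^-11 F.
I_d = C dV/dt = (5.850×10^-11)(1.43×10^6) = 8.37×10^-5 A.

8.37×10^-5 A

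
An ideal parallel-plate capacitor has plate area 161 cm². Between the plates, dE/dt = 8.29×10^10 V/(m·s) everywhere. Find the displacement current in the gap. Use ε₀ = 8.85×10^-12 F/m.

0.0118 A

I_d = ε₀ A (dE/dt) = (8.85×10^-12)(0.0161 m²)(8.29×10^10) = 0.0118 A.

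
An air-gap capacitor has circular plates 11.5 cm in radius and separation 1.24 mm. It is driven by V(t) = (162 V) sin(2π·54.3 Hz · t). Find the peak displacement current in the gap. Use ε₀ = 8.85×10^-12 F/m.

1.64×10^-5 A

C = ε₀A/d = (8.85×10^-12)(0.04155)/(1.24×10^-3) = 2.965×10^-10 F; ω = 2πf = 341.2 rad/s.
I_d = C dV/dt, so |I_d|_max = C V₀ ω = (2.965×10^-10)(162)(341.2) = 1.64×10^-5 A.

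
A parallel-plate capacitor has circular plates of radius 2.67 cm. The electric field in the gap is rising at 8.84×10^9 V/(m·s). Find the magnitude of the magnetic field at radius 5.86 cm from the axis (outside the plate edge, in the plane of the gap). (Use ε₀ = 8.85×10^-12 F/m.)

5.98×10^-10 T

I_d = ε₀ dΦ_E/dt = ε₀ πR² (dE/dt) = (8.85×10^-12)(2.240×10^-3)(8.84×10^9) = 1.752×10^-4 A through the full plate area.
For r ≥ R the full I_d is enclosed: B = μ₀ I_d/(2πr) = (4π×10^-7)(1.752×10^-4)/(2π·0.0586) = 5.98×10^-10 T.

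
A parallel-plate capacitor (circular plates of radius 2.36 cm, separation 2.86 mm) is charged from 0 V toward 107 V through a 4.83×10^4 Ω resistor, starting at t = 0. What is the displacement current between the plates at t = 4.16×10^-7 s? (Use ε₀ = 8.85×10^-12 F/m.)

C = ε₀A/d = (8.85×10^-12)(1.750×10^-3)/(2.86×10^-3) = 5.415×10^-12 F, so τ = RC = 2.615×10^-7 s.
The conduction current is I(t) = (V₀/R) e^(−t/τ), and the displacement current between the plates equals it.
t/τ = 1.591; I_d = (107/4.83×10^4) · e^(−1.591) = (2.215×10^-3)(0.2037) = 4.51×10^-4 A.

4.51×10^-4 A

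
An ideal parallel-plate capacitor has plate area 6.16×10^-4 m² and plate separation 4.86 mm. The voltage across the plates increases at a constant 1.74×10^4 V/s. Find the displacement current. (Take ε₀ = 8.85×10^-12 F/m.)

1.95×10^-8 A

C = ε₀A/d = (8.85×10^-12)(6.16×10^-4)/(4.86×10^-3) = 1.122×10^-12 F.
I_d = C dV/dt = (1.122×10^-12)(1.74×10^4) = 1.95×10^-8 A.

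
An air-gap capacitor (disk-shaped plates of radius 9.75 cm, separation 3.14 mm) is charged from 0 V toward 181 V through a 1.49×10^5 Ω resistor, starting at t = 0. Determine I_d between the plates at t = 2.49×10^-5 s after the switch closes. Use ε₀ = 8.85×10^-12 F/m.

With C = ε₀A/d = (8.85×10^-12)(0.02986)/(3.14×10^-3) = 8.416×10^-11 F, the time constant is τ = RC = 1.254×10^-5 s, so t/τ = 1.986 and e^(−t/τ) = 0.1372.
I_d = I_cond = (V₀/R) e^(−t/τ) = (1.215×10^-3)(0.1372) = 1.67×10^-4 A.

1.67×10^-4 A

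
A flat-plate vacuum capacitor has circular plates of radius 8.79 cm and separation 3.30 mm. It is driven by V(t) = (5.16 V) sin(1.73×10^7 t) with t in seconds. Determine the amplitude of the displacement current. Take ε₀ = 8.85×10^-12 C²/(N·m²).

5.81×10^-3 A

C = ε₀A/d = (8.85×10^-12)(0.02427)/(3.30×10^-3) = 6.509×10^-11 F; ω = 1.73×10^7 rad/s.
I_d = C dV/dt, so |I_d|_max = C V₀ ω = (6.509×10^-11)(5.16)(1.73×10^7) = 5.81×10^-3 A.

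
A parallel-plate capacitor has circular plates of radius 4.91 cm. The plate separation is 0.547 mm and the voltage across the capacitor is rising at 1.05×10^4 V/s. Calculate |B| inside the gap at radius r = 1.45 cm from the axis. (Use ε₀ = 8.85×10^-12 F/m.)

1.55×10^-12 T

dE/dt = (dV/dt)/d = 1.920×10^7 V/(m·s); I_d = ε₀(πR²)(dE/dt) = (8.85×10^-12)(7.574×10^-3)(1.920×10^7) = 1.287×10^-6 A.
An Ampèrian loop of radius r encloses a fraction (r/R)² of I_d. Then B·2πr = μ₀ I_d (r/R)², giving B = μ₀ I_d r/(2πR²) = 1.55×10^-12 T.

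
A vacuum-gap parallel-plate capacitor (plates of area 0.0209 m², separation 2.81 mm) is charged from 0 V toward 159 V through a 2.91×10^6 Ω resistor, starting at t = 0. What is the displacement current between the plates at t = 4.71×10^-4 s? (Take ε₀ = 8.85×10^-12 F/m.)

With C = ε₀A/d = (8.85×10^-12)(0.0209)/(2.81×10^-3) = 6.582×10^-11 F, the time constant is τ = RC = 1.915×10^-4 s, so t/τ = 2.460 and e^(−t/τ) = 0.08543.
I_d = I_cond = (V₀/R) e^(−t/τ) = (5.464×10^-5)(0.08543) = 4.67×10^-6 A.

4.67×10^-6 A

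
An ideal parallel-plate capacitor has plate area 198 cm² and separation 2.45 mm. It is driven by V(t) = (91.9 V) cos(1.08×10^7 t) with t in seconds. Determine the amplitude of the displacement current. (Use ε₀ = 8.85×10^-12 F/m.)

(dE/dt)_max = V₀ω/d = 4.051×10^11 V/(m·s); ω = 1.08×10^7 rad/s.
I_d,max = ε₀ A (dE/dt)_max = (8.85×10^-12)(0.0198)(4.051×10^11) = 0.0710 A.

0.0710 A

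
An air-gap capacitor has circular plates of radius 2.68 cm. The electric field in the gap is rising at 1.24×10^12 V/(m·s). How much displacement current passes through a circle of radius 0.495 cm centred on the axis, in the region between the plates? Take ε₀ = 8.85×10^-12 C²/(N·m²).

I_d = ε₀ dΦ_E/dt = ε₀ πR² (dE/dt) = (8.85×10^-12)(2.256×10^-3)(1.24×10^12) = 0.02476 A through the full plate area.
The field is uniform, so I_d,enc = I_d (r/R)² = (0.02476)(0.495/2.68)² = 8.45×10^-4 A.

8.45×10^-4 A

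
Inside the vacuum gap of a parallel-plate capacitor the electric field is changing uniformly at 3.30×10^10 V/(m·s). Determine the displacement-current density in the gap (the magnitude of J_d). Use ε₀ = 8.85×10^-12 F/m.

0.292 A/m²

J_d = ε₀ ∂E/∂t, so J_d = 0.292 A/m².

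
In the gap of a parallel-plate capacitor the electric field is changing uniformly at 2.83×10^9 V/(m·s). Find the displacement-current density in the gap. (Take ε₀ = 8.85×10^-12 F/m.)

J_d = ε₀ ∂E/∂t, so J_d = 0.0250 A/m².

0.0250 A/m²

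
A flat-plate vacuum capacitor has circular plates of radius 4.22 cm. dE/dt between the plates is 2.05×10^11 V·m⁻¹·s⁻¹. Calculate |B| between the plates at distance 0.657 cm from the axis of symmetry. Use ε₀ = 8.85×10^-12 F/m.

I_d = ε₀ dΦ_E/dt = ε₀ πR² (dE/dt) = (8.85×10^-12)(5.595×10^-3)(2.05×10^11) = 0.01015 A through the full plate area.
For r < R the Ampère–Maxwell law gives B(2πr) = μ₀ I_d (r²/R²), so B = μ₀ I_d r/(2πR²) = (4π×10^-7)(0.01015)(6.57×10^-3)/(2π·0.0422²) = 7.49×10^-9 T.

7.49×10^-9 T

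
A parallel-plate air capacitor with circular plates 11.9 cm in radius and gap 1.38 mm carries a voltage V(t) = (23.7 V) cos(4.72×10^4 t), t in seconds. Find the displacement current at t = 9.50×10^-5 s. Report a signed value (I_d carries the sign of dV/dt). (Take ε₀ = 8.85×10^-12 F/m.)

dE/dt = (V₀ω/d)·−sin(ωt) with ωt = 4.484 rad: (23.7)(4.72×10^4)(0.9740)/(1.38×10^-3) = 7.895×10^8 V/(m·s).
I_d = ε₀ A dE/dt = (8.85×10^-12)(0.04449)(7.895×10^8) = 3.11×10^-4 A.

3.11×10^-4 A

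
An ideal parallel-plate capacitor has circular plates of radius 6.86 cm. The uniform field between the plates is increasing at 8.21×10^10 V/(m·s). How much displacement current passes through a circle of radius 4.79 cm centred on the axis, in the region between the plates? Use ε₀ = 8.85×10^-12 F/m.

5.24×10^-3 A

Through the whole plate area (πR² = 0.01478 m²), I_d = ε₀ πR² dE/dt = 0.01074 A.
Since J_d is uniform, the enclosed fraction is (r/R)² = 0.4876, giving I_d,enc = 5.24×10^-3 A.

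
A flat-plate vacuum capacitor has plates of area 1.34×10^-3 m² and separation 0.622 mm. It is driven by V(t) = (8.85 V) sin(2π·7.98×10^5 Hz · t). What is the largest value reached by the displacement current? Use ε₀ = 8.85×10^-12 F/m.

8.46×10^-4 A

(dE/dt)_max = V₀ω/d = 7.134×10^10 V/(m·s); ω = 2πf = 5.014×10^6 rad/s.
I_d,max = ε₀ A (dE/dt)_max = (8.85×10^-12)(1.34×10^-3)(7.134×10^10) = 8.46×10^-4 A.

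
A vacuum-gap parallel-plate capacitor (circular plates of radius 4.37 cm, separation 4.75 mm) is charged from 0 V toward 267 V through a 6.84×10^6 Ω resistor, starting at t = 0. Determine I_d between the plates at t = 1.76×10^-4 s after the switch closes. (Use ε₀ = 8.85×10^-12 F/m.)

With C = ε₀A/d = (8.85×10^-12)(5.999×10^-3)/(4.75×10^-3) = 1.118×10^-11 F, the time constant is τ = RC = 7.647×10^-5 s, so t/τ = 2.302 and e^(−t/τ) = 0.1001.
I_d = I_cond = (V₀/R) e^(−t/τ) = (3.904×10^-5)(0.1001) = 3.91×10^-6 A.

3.91×10^-6 A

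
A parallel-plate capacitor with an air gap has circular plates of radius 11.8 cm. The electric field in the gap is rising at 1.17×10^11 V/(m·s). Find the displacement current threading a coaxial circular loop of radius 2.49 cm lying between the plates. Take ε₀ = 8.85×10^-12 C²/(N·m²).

Through the whole plate area (πR² = 0.04374 m²), I_d = ε₀ πR² dE/dt = 0.04529 A.
Since J_d is uniform, the enclosed fraction is (r/R)² = 0.04453, giving I_d,enc = 2.02×10^-3 A.

2.02×10^-3 A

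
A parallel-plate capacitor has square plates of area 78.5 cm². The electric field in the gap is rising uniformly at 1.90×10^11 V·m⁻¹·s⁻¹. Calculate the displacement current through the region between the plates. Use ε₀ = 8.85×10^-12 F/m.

0.0132 A

The displacement current is ε₀ times dΦ_E/dt = ε₀ A dE/dt = (8.85×10^-12)(7.85×10^-3)(1.90×10^11) = 0.0132 A.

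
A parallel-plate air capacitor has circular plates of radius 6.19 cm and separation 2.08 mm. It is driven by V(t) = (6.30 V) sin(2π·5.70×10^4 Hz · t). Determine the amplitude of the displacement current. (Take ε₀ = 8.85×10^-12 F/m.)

The displacement current equals the conduction current C dV/dt, which peaks at C V₀ ω.
With C = ε₀A/d = (8.85×10^-12)(0.01204)/(2.08×10^-3) = 5.123×10^-11 F and ω = 2πf = 3.581×10^5 rad/s, I_d,max = (5.123×10^-11)(6.30)(3.581×10^5) = 1.16×10^-4 A.

1.16×10^-4 A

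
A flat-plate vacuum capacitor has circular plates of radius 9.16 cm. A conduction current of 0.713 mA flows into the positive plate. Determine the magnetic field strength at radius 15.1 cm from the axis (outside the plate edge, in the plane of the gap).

9.44×10^-10 T

No conduction current crosses the gap, so I_d there equals the 7.13×10^-4 A in the leads.
With r > R the enclosed displacement current is the full I_d; B = μ₀ I_d / (2πr) = 9.44×10^-10 T.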